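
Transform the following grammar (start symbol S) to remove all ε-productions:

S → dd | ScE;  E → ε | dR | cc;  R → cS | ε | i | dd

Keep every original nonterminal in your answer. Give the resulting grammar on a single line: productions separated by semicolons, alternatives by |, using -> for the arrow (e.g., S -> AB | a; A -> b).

S -> Sc | dd | ScE; E -> d | cc | dR; R -> i | cS | dd

Nullable set: {E, R}.
S -> ScE: E nullable, giving Sc | ScE.
Drop E -> ε.
E -> dR: R nullable, giving d | dR.
Drop R -> ε.
Unchanged (no nullable symbols): S -> dd; E -> cc; R -> cS; R -> dd; R -> i.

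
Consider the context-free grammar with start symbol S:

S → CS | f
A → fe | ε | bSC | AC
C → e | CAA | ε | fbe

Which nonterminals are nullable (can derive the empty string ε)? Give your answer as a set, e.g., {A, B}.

{A, C}

Directly nullable (have an ε-rule): {A, C}.
Not nullable: S — each has a terminal in every rule's right-hand side or depends on a non-nullable symbol.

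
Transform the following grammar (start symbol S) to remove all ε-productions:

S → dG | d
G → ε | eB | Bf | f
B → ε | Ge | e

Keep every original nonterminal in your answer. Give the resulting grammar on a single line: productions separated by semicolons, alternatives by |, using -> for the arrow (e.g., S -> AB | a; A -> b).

Nullable set: {B, G}.
S -> dG: G nullable, giving d | dG.
Drop B -> ε.
B -> Ge: G nullable, giving Ge | e.
Drop G -> ε.
G -> Bf: B nullable, giving Bf | f.
G -> eB: B nullable, giving e | eB.
Unchanged (no nullable symbols): S -> d; B -> e; G -> f.

S -> d | dG; B -> e | Ge; G -> e | f | Bf | eB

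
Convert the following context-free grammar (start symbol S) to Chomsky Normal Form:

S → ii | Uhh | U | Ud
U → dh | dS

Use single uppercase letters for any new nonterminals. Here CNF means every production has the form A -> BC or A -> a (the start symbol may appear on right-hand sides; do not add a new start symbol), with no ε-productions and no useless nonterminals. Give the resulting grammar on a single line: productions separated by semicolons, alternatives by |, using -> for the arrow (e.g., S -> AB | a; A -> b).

S -> AB | AS | CC | UA | UD; A -> d; B -> h; C -> i; D -> BB; U -> AB | AS

No ε-productions.
After unit-elimination: S -> Ud | dS | dh | ii | Uhh; U -> dS | dh.
TERM: introduce A -> d, B -> h, C -> i and substitute in every rule of length ≥2.
BIN: S -> UBB becomes S -> UD, D -> BB.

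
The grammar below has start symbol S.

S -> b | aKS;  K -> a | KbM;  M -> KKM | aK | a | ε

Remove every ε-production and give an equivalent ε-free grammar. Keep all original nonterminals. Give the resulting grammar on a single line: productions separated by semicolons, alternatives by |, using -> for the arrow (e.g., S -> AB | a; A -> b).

Nullable set: {M}.
K -> KbM: M nullable, giving Kb | KbM.
Drop M -> ε.
M -> KKM: M nullable, giving KK | KKM.
Unchanged (no nullable symbols): S -> aKS; S -> b; K -> a; M -> a; M -> aK.

S -> b | aKS; K -> a | Kb | KbM; M -> a | KK | aK | KKM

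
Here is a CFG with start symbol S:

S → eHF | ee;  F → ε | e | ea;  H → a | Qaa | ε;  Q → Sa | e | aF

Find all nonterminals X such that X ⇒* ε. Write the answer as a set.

{F, H}

Directly nullable (have an ε-rule): {F, H}.
Not nullable: Q, S — each has a terminal in every rule's right-hand side or depends on a non-nullable symbol.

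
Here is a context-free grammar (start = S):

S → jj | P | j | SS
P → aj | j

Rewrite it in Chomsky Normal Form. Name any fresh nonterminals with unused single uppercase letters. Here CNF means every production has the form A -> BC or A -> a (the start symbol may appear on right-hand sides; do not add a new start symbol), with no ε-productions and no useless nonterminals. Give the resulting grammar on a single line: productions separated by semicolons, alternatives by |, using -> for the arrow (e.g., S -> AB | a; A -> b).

No ε-productions.
After unit-elimination: S -> j | SS | aj | jj; P -> j | aj.
TERM: introduce A -> a, B -> j and substitute in every rule of length ≥2.
Drop unreachable/unproductive: P.

S -> j | AB | BB | SS; A -> a; B -> j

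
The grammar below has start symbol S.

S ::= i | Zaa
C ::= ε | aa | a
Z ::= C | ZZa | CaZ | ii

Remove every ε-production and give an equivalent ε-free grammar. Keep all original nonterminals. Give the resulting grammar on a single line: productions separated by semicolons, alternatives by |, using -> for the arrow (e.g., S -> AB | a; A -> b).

Nullable set: {C, Z}.
S -> Zaa: Z nullable, giving Zaa | aa.
Drop C -> ε.
Z -> C: C nullable, giving C.
Z -> CaZ: C, Z nullable, giving Ca | CaZ | a | aZ.
Z -> ZZa: Z, Z nullable, giving ZZa | Za | a.
Unchanged (no nullable symbols): S -> i; C -> a; C -> aa; Z -> ii.

S -> i | aa | Zaa; C -> a | aa; Z -> C | a | Ca | Za | aZ | ii | CaZ | ZZa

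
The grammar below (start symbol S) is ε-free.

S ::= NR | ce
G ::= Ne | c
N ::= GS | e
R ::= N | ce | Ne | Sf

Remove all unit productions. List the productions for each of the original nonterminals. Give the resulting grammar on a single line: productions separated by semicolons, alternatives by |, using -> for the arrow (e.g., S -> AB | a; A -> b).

Unit productions: R->N.
Unit pairs (A ⇒* B via units): (R,N).
S: inherits non-unit rules of {S} → NR | ce.
G: inherits non-unit rules of {G} → Ne | c.
N: inherits non-unit rules of {N} → GS | e.
R: inherits non-unit rules of {N, R} → GS | Ne | Sf | ce | e.

S -> NR | ce; G -> c | Ne; N -> e | GS; R -> e | GS | Ne | Sf | ce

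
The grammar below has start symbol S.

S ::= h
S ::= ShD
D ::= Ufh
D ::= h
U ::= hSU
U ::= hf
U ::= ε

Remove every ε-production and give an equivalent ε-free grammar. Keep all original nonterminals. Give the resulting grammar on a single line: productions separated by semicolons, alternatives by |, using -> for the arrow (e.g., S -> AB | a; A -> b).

Nullable set: {U}.
D -> Ufh: U nullable, giving Ufh | fh.
Drop U -> ε.
U -> hSU: U nullable, giving hS | hSU.
Unchanged (no nullable symbols): S -> ShD; S -> h; D -> h; U -> hf.

S -> h | ShD; D -> h | fh | Ufh; U -> hS | hf | hSU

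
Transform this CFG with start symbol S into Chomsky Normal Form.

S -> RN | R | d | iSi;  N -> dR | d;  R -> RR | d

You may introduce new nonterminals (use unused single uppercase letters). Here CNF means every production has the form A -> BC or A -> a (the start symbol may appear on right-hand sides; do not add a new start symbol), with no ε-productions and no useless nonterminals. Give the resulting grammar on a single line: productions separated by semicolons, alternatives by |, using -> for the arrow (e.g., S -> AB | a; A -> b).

S -> d | BC | RN | RR; A -> d; B -> i; C -> SB; N -> d | AR; R -> d | RR

No ε-productions.
After unit-elimination: S -> d | RN | RR | iSi; N -> d | dR; R -> d | RR.
TERM: introduce A -> d, B -> i and substitute in every rule of length ≥2.
BIN: S -> BSB becomes S -> BC, C -> SB.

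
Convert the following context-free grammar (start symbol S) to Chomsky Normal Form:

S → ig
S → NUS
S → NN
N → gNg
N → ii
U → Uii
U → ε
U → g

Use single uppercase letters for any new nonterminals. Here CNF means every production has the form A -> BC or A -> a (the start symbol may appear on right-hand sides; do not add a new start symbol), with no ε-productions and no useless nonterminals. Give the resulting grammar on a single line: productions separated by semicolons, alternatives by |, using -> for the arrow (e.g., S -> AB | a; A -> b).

S -> BA | ND | NN | NS; A -> g; B -> i; C -> NA; D -> US; E -> BB; N -> AC | BB; U -> g | BB | UE

Nullable: {U}; after ε-elimination: S -> NN | NS | ig | NUS; N -> ii | gNg; U -> g | ii | Uii.
No unit productions to eliminate.
TERM: introduce A -> g, B -> i and substitute in every rule of length ≥2.
BIN: N -> ANA becomes N -> AC, C -> NA; S -> NUS becomes S -> ND, D -> US; U -> UBB becomes U -> UE, E -> BB.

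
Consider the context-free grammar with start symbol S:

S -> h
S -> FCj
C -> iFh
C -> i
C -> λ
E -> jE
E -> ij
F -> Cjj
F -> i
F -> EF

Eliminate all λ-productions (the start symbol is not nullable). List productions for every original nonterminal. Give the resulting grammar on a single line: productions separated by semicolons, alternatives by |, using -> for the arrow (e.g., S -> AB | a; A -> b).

Nullable set: {C}.
S -> FCj: C nullable, giving FCj | Fj.
Drop C -> λ.
F -> Cjj: C nullable, giving Cjj | jj.
Unchanged (no nullable symbols): S -> h; C -> i; C -> iFh; E -> ij; E -> jE; F -> EF; F -> i.

S -> h | Fj | FCj; C -> i | iFh; E -> ij | jE; F -> i | EF | jj | Cjj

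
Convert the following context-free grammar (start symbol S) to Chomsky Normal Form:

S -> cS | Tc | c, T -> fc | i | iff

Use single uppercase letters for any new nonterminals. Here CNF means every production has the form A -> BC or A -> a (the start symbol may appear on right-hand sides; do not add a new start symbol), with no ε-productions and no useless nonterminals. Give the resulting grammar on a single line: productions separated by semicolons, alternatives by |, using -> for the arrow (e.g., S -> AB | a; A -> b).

S -> c | AS | TA; A -> c; B -> f; C -> i; D -> BB; T -> i | BA | CD

No ε-productions.
No unit productions to eliminate.
TERM: introduce A -> c, B -> f, C -> i and substitute in every rule of length ≥2.
BIN: T -> CBB becomes T -> CD, D -> BB.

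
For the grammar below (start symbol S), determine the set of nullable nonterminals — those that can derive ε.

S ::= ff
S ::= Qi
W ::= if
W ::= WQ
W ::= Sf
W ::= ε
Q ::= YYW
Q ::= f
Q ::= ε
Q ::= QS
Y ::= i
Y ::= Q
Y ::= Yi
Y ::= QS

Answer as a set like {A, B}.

{Q, W, Y}

Directly nullable (have an ε-rule): {Q, W}.
Y is nullable via Y -> Q (every symbol on the right is already known nullable).
Not nullable: S — each has a terminal in every rule's right-hand side or depends on a non-nullable symbol.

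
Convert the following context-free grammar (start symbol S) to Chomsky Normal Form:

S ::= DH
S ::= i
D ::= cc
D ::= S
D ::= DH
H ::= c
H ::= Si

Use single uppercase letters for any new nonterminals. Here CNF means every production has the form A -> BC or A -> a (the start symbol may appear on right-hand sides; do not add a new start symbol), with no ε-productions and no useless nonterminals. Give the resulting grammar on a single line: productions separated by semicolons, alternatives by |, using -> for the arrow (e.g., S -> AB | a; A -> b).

No ε-productions.
After unit-elimination: S -> i | DH; D -> i | DH | cc; H -> c | Si.
TERM: introduce A -> c, B -> i and substitute in every rule of length ≥2.

S -> i | DH; A -> c; B -> i; D -> i | AA | DH; H -> c | SB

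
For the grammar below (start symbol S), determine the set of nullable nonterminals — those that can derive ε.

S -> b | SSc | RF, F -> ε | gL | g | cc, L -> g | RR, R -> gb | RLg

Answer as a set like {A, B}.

{F}

Directly nullable (have an ε-rule): {F}.
Not nullable: L, R, S — each has a terminal in every rule's right-hand side or depends on a non-nullable symbol.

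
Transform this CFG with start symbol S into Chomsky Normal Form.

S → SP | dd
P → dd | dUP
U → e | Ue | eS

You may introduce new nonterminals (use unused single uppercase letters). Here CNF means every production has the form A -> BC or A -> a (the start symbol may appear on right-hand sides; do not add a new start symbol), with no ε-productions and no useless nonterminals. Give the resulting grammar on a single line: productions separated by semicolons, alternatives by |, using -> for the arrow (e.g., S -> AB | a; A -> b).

S -> AA | SP; A -> d; B -> e; C -> UP; P -> AA | AC; U -> e | BS | UB

No ε-productions.
No unit productions to eliminate.
TERM: introduce A -> d, B -> e and substitute in every rule of length ≥2.
BIN: P -> AUP becomes P -> AC, C -> UP.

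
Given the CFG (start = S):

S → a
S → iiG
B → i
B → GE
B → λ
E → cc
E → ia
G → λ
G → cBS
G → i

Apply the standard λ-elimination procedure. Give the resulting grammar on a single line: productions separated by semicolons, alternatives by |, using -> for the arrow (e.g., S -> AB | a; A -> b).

Nullable set: {B, G}.
S -> iiG: G nullable, giving ii | iiG.
Drop B -> λ.
B -> GE: G nullable, giving E | GE.
Drop G -> λ.
G -> cBS: B nullable, giving cBS | cS.
Unchanged (no nullable symbols): S -> a; B -> i; E -> cc; E -> ia; G -> i.

S -> a | ii | iiG; B -> E | i | GE; E -> cc | ia; G -> i | cS | cBS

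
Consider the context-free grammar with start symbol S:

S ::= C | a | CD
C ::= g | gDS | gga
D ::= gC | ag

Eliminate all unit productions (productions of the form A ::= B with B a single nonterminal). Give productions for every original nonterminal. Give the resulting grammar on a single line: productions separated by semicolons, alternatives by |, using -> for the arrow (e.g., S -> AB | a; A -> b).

S -> a | g | CD | gDS | gga; C -> g | gDS | gga; D -> ag | gC

Unit productions: S->C.
Unit pairs (A ⇒* B via units): (S,C).
S: inherits non-unit rules of {C, S} → CD | a | g | gDS | gga.
C: inherits non-unit rules of {C} → g | gDS | gga.
D: inherits non-unit rules of {D} → ag | gC.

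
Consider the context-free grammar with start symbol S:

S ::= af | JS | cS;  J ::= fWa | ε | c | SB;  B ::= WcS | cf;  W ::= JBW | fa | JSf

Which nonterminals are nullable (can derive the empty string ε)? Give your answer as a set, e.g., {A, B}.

Directly nullable (have an ε-rule): {J}.
Not nullable: B, S, W — each has a terminal in every rule's right-hand side or depends on a non-nullable symbol.

{J}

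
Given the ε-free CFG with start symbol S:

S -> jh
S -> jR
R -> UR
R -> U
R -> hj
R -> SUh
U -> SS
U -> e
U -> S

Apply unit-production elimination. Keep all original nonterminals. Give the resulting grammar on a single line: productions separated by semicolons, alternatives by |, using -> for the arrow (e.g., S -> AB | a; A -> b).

S -> jR | jh; R -> e | SS | UR | hj | jR | jh | SUh; U -> e | SS | jR | jh

Unit productions: R->U, U->S.
Unit pairs (A ⇒* B via units): (R,S), (R,U), (U,S).
S: inherits non-unit rules of {S} → jR | jh.
R: inherits non-unit rules of {R, S, U} → SS | SUh | UR | e | hj | jR | jh.
U: inherits non-unit rules of {S, U} → SS | e | jR | jh.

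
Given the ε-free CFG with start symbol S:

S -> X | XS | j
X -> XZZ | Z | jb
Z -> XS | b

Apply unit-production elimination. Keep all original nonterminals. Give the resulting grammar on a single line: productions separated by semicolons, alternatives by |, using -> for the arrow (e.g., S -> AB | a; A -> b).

Unit productions: S->X, X->Z.
Unit pairs (A ⇒* B via units): (S,X), (S,Z), (X,Z).
S: inherits non-unit rules of {S, X, Z} → XS | XZZ | b | j | jb.
X: inherits non-unit rules of {X, Z} → XS | XZZ | b | jb.
Z: inherits non-unit rules of {Z} → XS | b.

S -> b | j | XS | jb | XZZ; X -> b | XS | jb | XZZ; Z -> b | XS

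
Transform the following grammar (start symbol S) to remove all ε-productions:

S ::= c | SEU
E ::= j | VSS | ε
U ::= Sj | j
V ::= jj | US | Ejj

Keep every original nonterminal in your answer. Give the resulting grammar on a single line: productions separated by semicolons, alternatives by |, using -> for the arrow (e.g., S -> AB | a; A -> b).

Nullable set: {E}.
S -> SEU: E nullable, giving SEU | SU.
Drop E -> ε.
V -> Ejj: E nullable, giving Ejj | jj.
Unchanged (no nullable symbols): S -> c; E -> VSS; E -> j; U -> Sj; U -> j; V -> US; V -> jj.

S -> c | SU | SEU; E -> j | VSS; U -> j | Sj; V -> US | jj | Ejj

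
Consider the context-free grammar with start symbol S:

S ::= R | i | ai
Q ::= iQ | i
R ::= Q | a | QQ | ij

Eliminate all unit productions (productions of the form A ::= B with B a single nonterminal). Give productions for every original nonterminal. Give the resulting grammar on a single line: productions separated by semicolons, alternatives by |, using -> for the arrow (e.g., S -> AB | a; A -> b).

S -> a | i | QQ | ai | iQ | ij; Q -> i | iQ; R -> a | i | QQ | iQ | ij

Unit productions: R->Q, S->R.
Unit pairs (A ⇒* B via units): (R,Q), (S,Q), (S,R).
S: inherits non-unit rules of {Q, R, S} → QQ | a | ai | i | iQ | ij.
Q: inherits non-unit rules of {Q} → i | iQ.
R: inherits non-unit rules of {Q, R} → QQ | a | i | iQ | ij.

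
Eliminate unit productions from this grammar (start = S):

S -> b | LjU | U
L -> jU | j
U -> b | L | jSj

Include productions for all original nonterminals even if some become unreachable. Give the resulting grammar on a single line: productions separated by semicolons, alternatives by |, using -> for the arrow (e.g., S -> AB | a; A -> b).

S -> b | j | jU | LjU | jSj; L -> j | jU; U -> b | j | jU | jSj

Unit productions: S->U, U->L.
Unit pairs (A ⇒* B via units): (S,L), (S,U), (U,L).
S: inherits non-unit rules of {L, S, U} → LjU | b | j | jSj | jU.
L: inherits non-unit rules of {L} → j | jU.
U: inherits non-unit rules of {L, U} → b | j | jSj | jU.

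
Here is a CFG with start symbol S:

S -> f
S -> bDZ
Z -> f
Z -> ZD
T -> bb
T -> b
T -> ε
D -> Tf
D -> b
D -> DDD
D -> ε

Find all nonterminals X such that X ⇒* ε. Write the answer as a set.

{D, T}

Directly nullable (have an ε-rule): {D, T}.
Not nullable: S, Z — each has a terminal in every rule's right-hand side or depends on a non-nullable symbol.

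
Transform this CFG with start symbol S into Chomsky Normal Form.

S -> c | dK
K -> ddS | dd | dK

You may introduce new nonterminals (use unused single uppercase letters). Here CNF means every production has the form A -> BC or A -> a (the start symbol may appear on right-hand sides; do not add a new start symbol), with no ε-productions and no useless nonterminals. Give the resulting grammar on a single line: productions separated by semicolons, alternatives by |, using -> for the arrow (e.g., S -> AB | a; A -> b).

S -> c | AK; A -> d; B -> AS; K -> AA | AB | AK

No ε-productions.
No unit productions to eliminate.
TERM: introduce A -> d and substitute in every rule of length ≥2.
BIN: K -> AAS becomes K -> AB, B -> AS.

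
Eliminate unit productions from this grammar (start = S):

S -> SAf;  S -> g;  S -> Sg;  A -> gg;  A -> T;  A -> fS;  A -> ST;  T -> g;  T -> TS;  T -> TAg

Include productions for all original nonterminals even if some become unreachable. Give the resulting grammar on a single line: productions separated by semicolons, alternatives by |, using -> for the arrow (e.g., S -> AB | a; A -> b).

Unit productions: A->T.
Unit pairs (A ⇒* B via units): (A,T).
S: inherits non-unit rules of {S} → SAf | Sg | g.
A: inherits non-unit rules of {A, T} → ST | TAg | TS | fS | g | gg.
T: inherits non-unit rules of {T} → TAg | TS | g.

S -> g | Sg | SAf; A -> g | ST | TS | fS | gg | TAg; T -> g | TS | TAg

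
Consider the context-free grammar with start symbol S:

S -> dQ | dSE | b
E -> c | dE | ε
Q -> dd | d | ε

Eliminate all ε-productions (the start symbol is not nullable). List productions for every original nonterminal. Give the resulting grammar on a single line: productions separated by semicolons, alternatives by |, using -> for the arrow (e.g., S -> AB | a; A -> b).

S -> b | d | dQ | dS | dSE; E -> c | d | dE; Q -> d | dd

Nullable set: {E, Q}.
S -> dQ: Q nullable, giving d | dQ.
S -> dSE: E nullable, giving dS | dSE.
Drop E -> ε.
E -> dE: E nullable, giving d | dE.
Drop Q -> ε.
Unchanged (no nullable symbols): S -> b; E -> c; Q -> d; Q -> dd.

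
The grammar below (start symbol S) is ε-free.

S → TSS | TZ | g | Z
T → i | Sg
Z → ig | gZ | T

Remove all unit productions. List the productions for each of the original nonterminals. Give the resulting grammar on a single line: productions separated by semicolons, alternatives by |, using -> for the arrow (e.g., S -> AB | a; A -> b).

S -> g | i | Sg | TZ | gZ | ig | TSS; T -> i | Sg; Z -> i | Sg | gZ | ig

Unit productions: S->Z, Z->T.
Unit pairs (A ⇒* B via units): (S,T), (S,Z), (Z,T).
S: inherits non-unit rules of {S, T, Z} → Sg | TSS | TZ | g | gZ | i | ig.
T: inherits non-unit rules of {T} → Sg | i.
Z: inherits non-unit rules of {T, Z} → Sg | gZ | i | ig.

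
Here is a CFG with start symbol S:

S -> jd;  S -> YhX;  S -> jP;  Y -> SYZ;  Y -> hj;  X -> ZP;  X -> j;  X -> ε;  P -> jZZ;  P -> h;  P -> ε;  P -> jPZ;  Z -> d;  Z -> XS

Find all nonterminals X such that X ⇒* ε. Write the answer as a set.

{P, X}

Directly nullable (have an ε-rule): {P, X}.
Not nullable: S, Y, Z — each has a terminal in every rule's right-hand side or depends on a non-nullable symbol.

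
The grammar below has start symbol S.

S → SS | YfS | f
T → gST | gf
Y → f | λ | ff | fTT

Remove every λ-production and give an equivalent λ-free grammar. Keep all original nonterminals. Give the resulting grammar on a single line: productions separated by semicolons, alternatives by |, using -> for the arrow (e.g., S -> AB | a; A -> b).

S -> f | SS | fS | YfS; T -> gf | gST; Y -> f | ff | fTT

Nullable set: {Y}.
S -> YfS: Y nullable, giving YfS | fS.
Drop Y -> λ.
Unchanged (no nullable symbols): S -> SS; S -> f; T -> gST; T -> gf; Y -> f; Y -> fTT; Y -> ff.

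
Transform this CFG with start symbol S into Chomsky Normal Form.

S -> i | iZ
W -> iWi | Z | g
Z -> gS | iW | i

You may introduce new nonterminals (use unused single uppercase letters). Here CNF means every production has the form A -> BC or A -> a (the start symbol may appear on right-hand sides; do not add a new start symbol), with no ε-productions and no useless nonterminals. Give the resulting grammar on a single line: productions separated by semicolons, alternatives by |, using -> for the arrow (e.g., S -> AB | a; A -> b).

S -> i | AZ; A -> i; B -> g; C -> WA; W -> g | i | AC | AW | BS; Z -> i | AW | BS

No ε-productions.
After unit-elimination: S -> i | iZ; W -> g | i | gS | iW | iWi; Z -> i | gS | iW.
TERM: introduce B -> g, A -> i and substitute in every rule of length ≥2.
BIN: W -> AWA becomes W -> AC, C -> WA.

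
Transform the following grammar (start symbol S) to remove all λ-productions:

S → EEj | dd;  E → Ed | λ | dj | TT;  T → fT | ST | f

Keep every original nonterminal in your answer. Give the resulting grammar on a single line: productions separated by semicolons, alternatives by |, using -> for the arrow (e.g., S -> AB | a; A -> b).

Nullable set: {E}.
S -> EEj: E, E nullable, giving EEj | Ej | j.
Drop E -> λ.
E -> Ed: E nullable, giving Ed | d.
Unchanged (no nullable symbols): S -> dd; E -> TT; E -> dj; T -> ST; T -> f; T -> fT.

S -> j | Ej | dd | EEj; E -> d | Ed | TT | dj; T -> f | ST | fT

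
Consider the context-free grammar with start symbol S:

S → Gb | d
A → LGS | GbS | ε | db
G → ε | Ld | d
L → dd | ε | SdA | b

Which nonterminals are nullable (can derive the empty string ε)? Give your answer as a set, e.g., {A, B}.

Directly nullable (have an ε-rule): {A, G, L}.
Not nullable: S — each has a terminal in every rule's right-hand side or depends on a non-nullable symbol.

{A, G, L}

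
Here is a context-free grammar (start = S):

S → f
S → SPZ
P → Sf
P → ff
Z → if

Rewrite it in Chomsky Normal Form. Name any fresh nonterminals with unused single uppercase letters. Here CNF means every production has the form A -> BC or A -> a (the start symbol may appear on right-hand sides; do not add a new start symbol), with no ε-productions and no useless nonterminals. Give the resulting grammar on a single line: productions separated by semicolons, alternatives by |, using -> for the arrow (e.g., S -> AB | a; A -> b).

No ε-productions.
No unit productions to eliminate.
TERM: introduce A -> f, B -> i and substitute in every rule of length ≥2.
BIN: S -> SPZ becomes S -> SC, C -> PZ.

S -> f | SC; A -> f; B -> i; C -> PZ; P -> AA | SA; Z -> BA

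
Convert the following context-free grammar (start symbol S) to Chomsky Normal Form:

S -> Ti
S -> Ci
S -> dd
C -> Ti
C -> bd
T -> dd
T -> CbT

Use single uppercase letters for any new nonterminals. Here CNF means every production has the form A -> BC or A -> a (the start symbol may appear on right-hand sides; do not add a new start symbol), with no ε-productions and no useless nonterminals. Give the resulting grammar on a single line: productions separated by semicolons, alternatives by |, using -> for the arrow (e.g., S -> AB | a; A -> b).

S -> CA | DD | TA; A -> i; B -> b; C -> BD | TA; D -> d; E -> BT; T -> CE | DD

No ε-productions.
No unit productions to eliminate.
TERM: introduce B -> b, D -> d, A -> i and substitute in every rule of length ≥2.
BIN: T -> CBT becomes T -> CE, E -> BT.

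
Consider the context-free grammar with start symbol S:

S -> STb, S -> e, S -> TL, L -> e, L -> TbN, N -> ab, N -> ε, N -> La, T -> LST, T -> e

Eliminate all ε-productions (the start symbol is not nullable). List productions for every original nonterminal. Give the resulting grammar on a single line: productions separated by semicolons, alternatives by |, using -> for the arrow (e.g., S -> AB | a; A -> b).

S -> e | TL | STb; L -> e | Tb | TbN; N -> La | ab; T -> e | LST

Nullable set: {N}.
L -> TbN: N nullable, giving Tb | TbN.
Drop N -> ε.
Unchanged (no nullable symbols): S -> STb; S -> TL; S -> e; L -> e; N -> La; N -> ab; T -> LST; T -> e.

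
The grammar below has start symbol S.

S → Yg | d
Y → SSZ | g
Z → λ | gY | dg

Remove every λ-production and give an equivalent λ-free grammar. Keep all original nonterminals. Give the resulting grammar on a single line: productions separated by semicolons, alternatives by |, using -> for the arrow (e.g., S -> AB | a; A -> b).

Nullable set: {Z}.
Y -> SSZ: Z nullable, giving SS | SSZ.
Drop Z -> λ.
Unchanged (no nullable symbols): S -> Yg; S -> d; Y -> g; Z -> dg; Z -> gY.

S -> d | Yg; Y -> g | SS | SSZ; Z -> dg | gY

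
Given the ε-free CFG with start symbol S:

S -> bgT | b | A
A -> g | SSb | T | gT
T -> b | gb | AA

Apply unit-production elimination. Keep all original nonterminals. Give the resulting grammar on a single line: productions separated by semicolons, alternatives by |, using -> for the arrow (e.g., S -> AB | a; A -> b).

Unit productions: A->T, S->A.
Unit pairs (A ⇒* B via units): (A,T), (S,A), (S,T).
S: inherits non-unit rules of {A, S, T} → AA | SSb | b | bgT | g | gT | gb.
A: inherits non-unit rules of {A, T} → AA | SSb | b | g | gT | gb.
T: inherits non-unit rules of {T} → AA | b | gb.

S -> b | g | AA | gT | gb | SSb | bgT; A -> b | g | AA | gT | gb | SSb; T -> b | AA | gb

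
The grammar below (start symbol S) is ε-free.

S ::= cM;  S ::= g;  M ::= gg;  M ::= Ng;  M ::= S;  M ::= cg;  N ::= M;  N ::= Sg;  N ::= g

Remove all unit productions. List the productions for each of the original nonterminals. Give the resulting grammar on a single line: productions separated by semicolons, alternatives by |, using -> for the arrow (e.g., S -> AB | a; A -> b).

S -> g | cM; M -> g | Ng | cM | cg | gg; N -> g | Ng | Sg | cM | cg | gg

Unit productions: M->S, N->M.
Unit pairs (A ⇒* B via units): (M,S), (N,M), (N,S).
S: inherits non-unit rules of {S} → cM | g.
M: inherits non-unit rules of {M, S} → Ng | cM | cg | g | gg.
N: inherits non-unit rules of {M, N, S} → Ng | Sg | cM | cg | g | gg.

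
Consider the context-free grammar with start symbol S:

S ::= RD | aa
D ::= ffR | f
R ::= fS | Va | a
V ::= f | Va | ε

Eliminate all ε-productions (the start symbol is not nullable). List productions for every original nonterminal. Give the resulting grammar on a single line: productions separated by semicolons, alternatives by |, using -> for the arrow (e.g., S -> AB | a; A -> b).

Nullable set: {V}.
R -> Va: V nullable, giving Va | a.
Drop V -> ε.
V -> Va: V nullable, giving Va | a.
Unchanged (no nullable symbols): S -> RD; S -> aa; D -> f; D -> ffR; R -> a; R -> fS; V -> f.

S -> RD | aa; D -> f | ffR; R -> a | Va | fS; V -> a | f | Va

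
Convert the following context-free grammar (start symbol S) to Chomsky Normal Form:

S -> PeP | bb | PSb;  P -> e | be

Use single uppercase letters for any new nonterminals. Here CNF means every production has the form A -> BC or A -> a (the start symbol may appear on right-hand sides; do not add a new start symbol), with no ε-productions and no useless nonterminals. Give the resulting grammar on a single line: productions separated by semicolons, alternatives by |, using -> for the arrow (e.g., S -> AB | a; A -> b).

S -> AA | PC | PD; A -> b; B -> e; C -> BP; D -> SA; P -> e | AB

No ε-productions.
No unit productions to eliminate.
TERM: introduce A -> b, B -> e and substitute in every rule of length ≥2.
BIN: S -> PBP becomes S -> PC, C -> BP; S -> PSA becomes S -> PD, D -> SA.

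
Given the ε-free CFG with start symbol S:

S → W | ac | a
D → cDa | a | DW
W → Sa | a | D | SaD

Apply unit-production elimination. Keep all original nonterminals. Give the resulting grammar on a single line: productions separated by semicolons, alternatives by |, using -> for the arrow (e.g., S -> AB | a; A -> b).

Unit productions: S->W, W->D.
Unit pairs (A ⇒* B via units): (S,D), (S,W), (W,D).
S: inherits non-unit rules of {D, S, W} → DW | Sa | SaD | a | ac | cDa.
D: inherits non-unit rules of {D} → DW | a | cDa.
W: inherits non-unit rules of {D, W} → DW | Sa | SaD | a | cDa.

S -> a | DW | Sa | ac | SaD | cDa; D -> a | DW | cDa; W -> a | DW | Sa | SaD | cDa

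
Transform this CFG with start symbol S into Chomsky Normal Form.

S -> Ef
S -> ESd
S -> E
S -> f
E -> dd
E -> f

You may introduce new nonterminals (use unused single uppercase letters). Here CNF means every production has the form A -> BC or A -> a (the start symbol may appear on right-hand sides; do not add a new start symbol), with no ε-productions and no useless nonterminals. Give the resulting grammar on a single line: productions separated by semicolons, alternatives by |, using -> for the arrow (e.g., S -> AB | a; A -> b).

No ε-productions.
After unit-elimination: S -> f | Ef | dd | ESd; E -> f | dd.
TERM: introduce A -> d, B -> f and substitute in every rule of length ≥2.
BIN: S -> ESA becomes S -> EC, C -> SA.

S -> f | AA | EB | EC; A -> d; B -> f; C -> SA; E -> f | AA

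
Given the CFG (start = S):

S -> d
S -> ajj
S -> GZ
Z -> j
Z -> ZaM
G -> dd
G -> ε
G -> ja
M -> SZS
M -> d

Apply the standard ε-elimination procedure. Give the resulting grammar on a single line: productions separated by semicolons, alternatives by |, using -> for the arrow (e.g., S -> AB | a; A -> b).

Nullable set: {G}.
S -> GZ: G nullable, giving GZ | Z.
Drop G -> ε.
Unchanged (no nullable symbols): S -> ajj; S -> d; G -> dd; G -> ja; M -> SZS; M -> d; Z -> ZaM; Z -> j.

S -> Z | d | GZ | ajj; G -> dd | ja; M -> d | SZS; Z -> j | ZaM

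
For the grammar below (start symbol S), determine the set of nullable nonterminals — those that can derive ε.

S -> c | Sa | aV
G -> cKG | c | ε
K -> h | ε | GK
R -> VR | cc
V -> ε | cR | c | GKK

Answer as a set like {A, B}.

Directly nullable (have an ε-rule): {G, K, V}.
Not nullable: R, S — each has a terminal in every rule's right-hand side or depends on a non-nullable symbol.

{G, K, V}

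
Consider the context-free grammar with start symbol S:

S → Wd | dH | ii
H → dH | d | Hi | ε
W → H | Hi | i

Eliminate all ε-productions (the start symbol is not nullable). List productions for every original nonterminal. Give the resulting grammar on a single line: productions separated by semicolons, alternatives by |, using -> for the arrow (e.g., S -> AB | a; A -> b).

S -> d | Wd | dH | ii; H -> d | i | Hi | dH; W -> H | i | Hi

Nullable set: {H, W}.
S -> Wd: W nullable, giving Wd | d.
S -> dH: H nullable, giving d | dH.
Drop H -> ε.
H -> Hi: H nullable, giving Hi | i.
H -> dH: H nullable, giving d | dH.
W -> H: H nullable, giving H.
W -> Hi: H nullable, giving Hi | i.
Unchanged (no nullable symbols): S -> ii; H -> d; W -> i.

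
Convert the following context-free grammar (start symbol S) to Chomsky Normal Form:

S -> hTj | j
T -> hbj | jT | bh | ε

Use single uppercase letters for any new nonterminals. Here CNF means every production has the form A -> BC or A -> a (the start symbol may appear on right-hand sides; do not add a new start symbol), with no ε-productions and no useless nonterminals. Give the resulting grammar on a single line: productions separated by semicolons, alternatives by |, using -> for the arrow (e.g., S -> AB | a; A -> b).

Nullable: {T}; after ε-elimination: S -> j | hj | hTj; T -> j | bh | jT | hbj.
No unit productions to eliminate.
TERM: introduce C -> b, A -> h, B -> j and substitute in every rule of length ≥2.
BIN: S -> ATB becomes S -> AD, D -> TB; T -> ACB becomes T -> AE, E -> CB.

S -> j | AB | AD; A -> h; B -> j; C -> b; D -> TB; E -> CB; T -> j | AE | BT | CA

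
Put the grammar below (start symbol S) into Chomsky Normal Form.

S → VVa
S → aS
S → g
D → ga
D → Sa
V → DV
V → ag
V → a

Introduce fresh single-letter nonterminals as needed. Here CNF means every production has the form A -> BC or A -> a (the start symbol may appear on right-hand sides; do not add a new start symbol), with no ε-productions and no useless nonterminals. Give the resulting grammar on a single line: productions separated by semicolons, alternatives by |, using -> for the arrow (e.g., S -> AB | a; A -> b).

S -> g | AS | VC; A -> a; B -> g; C -> VA; D -> BA | SA; V -> a | AB | DV

No ε-productions.
No unit productions to eliminate.
TERM: introduce A -> a, B -> g and substitute in every rule of length ≥2.
BIN: S -> VVA becomes S -> VC, C -> VA.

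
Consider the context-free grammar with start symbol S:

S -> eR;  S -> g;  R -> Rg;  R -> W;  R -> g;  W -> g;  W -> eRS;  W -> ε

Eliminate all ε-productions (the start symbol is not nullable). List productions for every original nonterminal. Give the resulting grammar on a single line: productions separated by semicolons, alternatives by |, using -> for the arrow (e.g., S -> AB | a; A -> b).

Nullable set: {R, W}.
S -> eR: R nullable, giving e | eR.
R -> Rg: R nullable, giving Rg | g.
R -> W: W nullable, giving W.
Drop W -> ε.
W -> eRS: R nullable, giving eRS | eS.
Unchanged (no nullable symbols): S -> g; R -> g; W -> g.

S -> e | g | eR; R -> W | g | Rg; W -> g | eS | eRS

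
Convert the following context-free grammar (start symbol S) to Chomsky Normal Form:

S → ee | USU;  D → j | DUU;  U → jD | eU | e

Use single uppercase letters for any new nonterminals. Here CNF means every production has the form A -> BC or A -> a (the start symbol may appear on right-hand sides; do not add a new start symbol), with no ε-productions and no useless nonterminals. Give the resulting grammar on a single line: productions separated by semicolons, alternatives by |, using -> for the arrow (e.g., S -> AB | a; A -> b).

S -> AA | UE; A -> e; B -> j; C -> UU; D -> j | DC; E -> SU; U -> e | AU | BD

No ε-productions.
No unit productions to eliminate.
TERM: introduce A -> e, B -> j and substitute in every rule of length ≥2.
BIN: D -> DUU becomes D -> DC, C -> UU; S -> USU becomes S -> UE, E -> SU.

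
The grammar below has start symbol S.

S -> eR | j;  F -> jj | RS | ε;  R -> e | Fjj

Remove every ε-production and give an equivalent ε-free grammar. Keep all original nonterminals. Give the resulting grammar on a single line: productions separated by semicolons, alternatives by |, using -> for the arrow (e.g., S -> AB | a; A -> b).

Nullable set: {F}.
Drop F -> ε.
R -> Fjj: F nullable, giving Fjj | jj.
Unchanged (no nullable symbols): S -> eR; S -> j; F -> RS; F -> jj; R -> e.

S -> j | eR; F -> RS | jj; R -> e | jj | Fjj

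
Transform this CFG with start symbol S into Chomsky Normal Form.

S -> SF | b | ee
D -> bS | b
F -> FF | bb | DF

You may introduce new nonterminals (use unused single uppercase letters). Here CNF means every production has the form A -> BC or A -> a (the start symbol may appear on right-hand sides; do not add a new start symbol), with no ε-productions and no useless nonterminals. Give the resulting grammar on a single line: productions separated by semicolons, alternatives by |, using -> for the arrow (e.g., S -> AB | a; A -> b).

No ε-productions.
No unit productions to eliminate.
TERM: introduce A -> b, B -> e and substitute in every rule of length ≥2.

S -> b | BB | SF; A -> b; B -> e; D -> b | AS; F -> AA | DF | FF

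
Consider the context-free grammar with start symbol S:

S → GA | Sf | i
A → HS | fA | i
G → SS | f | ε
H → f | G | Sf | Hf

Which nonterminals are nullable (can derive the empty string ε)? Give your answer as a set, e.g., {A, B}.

{G, H}

Directly nullable (have an ε-rule): {G}.
H is nullable via H -> G (every symbol on the right is already known nullable).
Not nullable: A, S — each has a terminal in every rule's right-hand side or depends on a non-nullable symbol.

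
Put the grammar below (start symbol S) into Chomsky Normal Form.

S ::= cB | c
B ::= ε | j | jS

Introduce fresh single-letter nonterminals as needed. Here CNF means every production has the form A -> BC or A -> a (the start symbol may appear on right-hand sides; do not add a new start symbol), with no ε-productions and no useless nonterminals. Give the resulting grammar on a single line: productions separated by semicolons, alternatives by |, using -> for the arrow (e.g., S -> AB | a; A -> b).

S -> c | CB; A -> j; B -> j | AS; C -> c

Nullable: {B}; after ε-elimination: S -> c | cB; B -> j | jS.
No unit productions to eliminate.
TERM: introduce C -> c, A -> j and substitute in every rule of length ≥2.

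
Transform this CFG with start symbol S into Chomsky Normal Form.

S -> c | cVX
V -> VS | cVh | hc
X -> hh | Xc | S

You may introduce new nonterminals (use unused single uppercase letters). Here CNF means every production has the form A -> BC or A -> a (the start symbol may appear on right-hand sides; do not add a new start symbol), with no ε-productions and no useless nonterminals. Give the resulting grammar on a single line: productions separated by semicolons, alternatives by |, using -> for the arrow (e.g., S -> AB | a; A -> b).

S -> c | AC; A -> c; B -> h; C -> VX; D -> VB; E -> VX; V -> AD | BA | VS; X -> c | AE | BB | XA

No ε-productions.
After unit-elimination: S -> c | cVX; V -> VS | hc | cVh; X -> c | Xc | hh | cVX.
TERM: introduce A -> c, B -> h and substitute in every rule of length ≥2.
BIN: S -> AVX becomes S -> AC, C -> VX; V -> AVB becomes V -> AD, D -> VB; X -> AVX becomes X -> AE, E -> VX.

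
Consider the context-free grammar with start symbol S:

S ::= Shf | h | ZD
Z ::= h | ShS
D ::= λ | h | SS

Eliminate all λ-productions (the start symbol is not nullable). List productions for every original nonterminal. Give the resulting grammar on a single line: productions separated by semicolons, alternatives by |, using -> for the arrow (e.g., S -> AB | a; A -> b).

Nullable set: {D}.
S -> ZD: D nullable, giving Z | ZD.
Drop D -> λ.
Unchanged (no nullable symbols): S -> Shf; S -> h; D -> SS; D -> h; Z -> ShS; Z -> h.

S -> Z | h | ZD | Shf; D -> h | SS; Z -> h | ShS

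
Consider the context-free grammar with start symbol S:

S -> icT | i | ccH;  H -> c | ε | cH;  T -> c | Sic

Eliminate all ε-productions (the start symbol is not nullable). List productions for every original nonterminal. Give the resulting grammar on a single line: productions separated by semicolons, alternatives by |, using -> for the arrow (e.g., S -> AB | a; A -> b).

Nullable set: {H}.
S -> ccH: H nullable, giving cc | ccH.
Drop H -> ε.
H -> cH: H nullable, giving c | cH.
Unchanged (no nullable symbols): S -> i; S -> icT; H -> c; T -> Sic; T -> c.

S -> i | cc | ccH | icT; H -> c | cH; T -> c | Sic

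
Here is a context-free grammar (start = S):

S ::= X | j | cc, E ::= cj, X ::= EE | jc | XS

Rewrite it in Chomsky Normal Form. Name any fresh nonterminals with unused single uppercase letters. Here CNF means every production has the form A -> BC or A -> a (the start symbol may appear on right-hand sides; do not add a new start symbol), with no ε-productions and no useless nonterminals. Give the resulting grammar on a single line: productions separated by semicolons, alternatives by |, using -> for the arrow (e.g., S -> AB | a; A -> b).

No ε-productions.
After unit-elimination: S -> j | EE | XS | cc | jc; E -> cj; X -> EE | XS | jc.
TERM: introduce A -> c, B -> j and substitute in every rule of length ≥2.

S -> j | AA | BA | EE | XS; A -> c; B -> j; E -> AB; X -> BA | EE | XS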